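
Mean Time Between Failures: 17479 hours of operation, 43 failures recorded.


Formula: MTBF = Total operating time / Number of failures
MTBF = 17479 / 43
MTBF = 406.49 hours

406.49 hours


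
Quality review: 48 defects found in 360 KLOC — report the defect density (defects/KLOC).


Defect density = defects / KLOC
Defect density = 48 / 360
Defect density = 0.133 defects/KLOC

0.133 defects/KLOC


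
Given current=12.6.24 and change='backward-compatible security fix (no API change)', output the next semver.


Current: 12.6.24
Change category: 'backward-compatible security fix (no API change)' → patch bump
SemVer rule: patch bump → increment PATCH (MAJOR and MINOR unchanged)
New: 12.6.25

12.6.25


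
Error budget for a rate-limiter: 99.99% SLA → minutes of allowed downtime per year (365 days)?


Formula: allowed downtime = period * (100 - SLA) / 100
Period (year (365 days)) = 525600 minutes
Unavailability fraction = (100 - 99.99) / 100
Allowed downtime = 525600 * (100 - 99.99) / 100
Allowed downtime = 52.56 minutes

52.56 minutes


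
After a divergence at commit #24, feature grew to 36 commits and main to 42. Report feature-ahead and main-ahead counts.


Common ancestor: commit #24
feature commits after divergence: 36 - 24 = 12
main commits after divergence: 42 - 24 = 18
feature is 12 commits ahead of main
main is 18 commits ahead of feature

feature ahead: 12, main ahead: 18


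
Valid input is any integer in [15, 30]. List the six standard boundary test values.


Range: [15, 30]
Boundaries: just below min, min, min+1, max-1, max, just above max
Values: [14, 15, 16, 29, 30, 31]

[14, 15, 16, 29, 30, 31]


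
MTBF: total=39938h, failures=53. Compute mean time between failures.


Formula: MTBF = Total operating time / Number of failures
MTBF = 39938 / 53
MTBF = 753.55 hours

753.55 hours


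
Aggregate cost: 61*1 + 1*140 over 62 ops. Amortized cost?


Formula: Amortized cost = Total cost / Operations
Total cost = (61 * 1) + (1 * 140)
Total cost = 61 + 140 = 201
Amortized = 201 / 62 = 3.2419

3.2419


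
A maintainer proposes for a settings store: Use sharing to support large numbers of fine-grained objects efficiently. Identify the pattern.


This matches the Flyweight pattern

Flyweight


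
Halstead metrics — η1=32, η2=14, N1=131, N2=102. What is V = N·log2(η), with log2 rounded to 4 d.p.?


Formula: V = N * log2(η), where N = N1 + N2 and η = η1 + η2
η = 32 + 14 = 46
N = 131 + 102 = 233
log2(46) ≈ 5.5236
V = 233 * 5.5236 = 1287.00

1287.00


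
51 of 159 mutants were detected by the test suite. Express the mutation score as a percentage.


Mutation score = killed / total * 100
Mutation score = 51 / 159 * 100
Mutation score = 32.08%

32.08%


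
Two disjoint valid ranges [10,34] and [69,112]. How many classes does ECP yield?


Valid ranges: [10,34] and [69,112]
Class 1: x < 10 — invalid
Class 2: 10 ≤ x ≤ 34 — valid
Class 3: 34 < x < 69 — invalid (gap between ranges)
Class 4: 69 ≤ x ≤ 112 — valid
Class 5: x > 112 — invalid
Total equivalence classes: 5

5 equivalence classes


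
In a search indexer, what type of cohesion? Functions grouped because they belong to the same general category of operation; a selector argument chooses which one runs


Reasoning: Grouped by category of activity, not by data or sequence
Type: Logical cohesion

Logical cohesion


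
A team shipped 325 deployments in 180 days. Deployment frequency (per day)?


Formula: deployments per day = releases / days
= 325 / 180
= 1.806 deploys/day
(equivalently, 12.64 deploys/week)

1.806 deploys/day


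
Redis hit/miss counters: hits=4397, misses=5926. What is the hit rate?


Formula: hit rate = hits / (hits + misses) * 100
hit rate = 4397 / (4397 + 5926) * 100
hit rate = 4397 / 10323 * 100
hit rate = 42.59%

42.59%


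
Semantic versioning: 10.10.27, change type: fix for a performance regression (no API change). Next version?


Current: 10.10.27
Change category: 'fix for a performance regression (no API change)' → patch bump
SemVer rule: patch bump → increment PATCH (MAJOR and MINOR unchanged)
New: 10.10.28

10.10.28


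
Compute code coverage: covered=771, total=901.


Coverage = covered / total * 100
Coverage = 771 / 901 * 100
Coverage = 85.57%

85.57%


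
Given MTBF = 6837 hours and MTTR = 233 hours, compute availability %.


Availability = MTBF / (MTBF + MTTR)
Availability = 6837 / (6837 + 233)
Availability = 6837 / 7070
Availability = 96.7044%

96.7044%


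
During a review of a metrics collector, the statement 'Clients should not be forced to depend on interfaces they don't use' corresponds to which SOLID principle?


This describes the Interface Segregation Principle (ISP)

Interface Segregation Principle (ISP)


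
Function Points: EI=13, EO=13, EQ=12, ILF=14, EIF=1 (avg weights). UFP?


UFP = EI*4 + EO*5 + EQ*4 + ILF*10 + EIF*7
UFP = 13*4 + 13*5 + 12*4 + 14*10 + 1*7
UFP = 52 + 65 + 48 + 140 + 7
UFP = 312

312


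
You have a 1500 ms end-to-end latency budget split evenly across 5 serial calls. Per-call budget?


Formula: per_stage = total_budget / stages
per_stage = 1500 / 5
per_stage = 300.0 ms

300.0 ms


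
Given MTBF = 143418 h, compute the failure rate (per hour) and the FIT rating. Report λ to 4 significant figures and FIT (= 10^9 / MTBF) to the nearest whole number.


Formula: λ = 1 / MTBF; FIT = λ × 1e9 = 1e9 / MTBF
λ = 1 / 143418 ≈ 6.973e-06 failures/hour
FIT = 1e9 / 143418 ≈ 6973 failures per 1e9 hours (nearest whole number)

λ = 6.973e-06 /h, FIT = 6973


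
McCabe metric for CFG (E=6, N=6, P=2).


Formula: V(G) = E - N + 2P
V(G) = 6 - 6 + 2*2
V(G) = 0 + 4
V(G) = 4

4


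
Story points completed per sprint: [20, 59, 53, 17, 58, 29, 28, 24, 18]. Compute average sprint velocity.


Formula: Avg velocity = Total points / Number of sprints
Points: [20, 59, 53, 17, 58, 29, 28, 24, 18]
Sum = 20 + 59 + 53 + 17 + 58 + 29 + 28 + 24 + 18 = 306
Avg velocity = 306 / 9 = 34.0 points/sprint

34.0 points/sprint


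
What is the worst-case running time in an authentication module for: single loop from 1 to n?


Reasoning: one pass through n items
Complexity: O(n)

O(n)


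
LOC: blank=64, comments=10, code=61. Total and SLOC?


Total LOC = blank + comment + code
Total LOC = 64 + 10 + 61 = 135
SLOC (source only) = code = 61

Total LOC: 135, SLOC: 61


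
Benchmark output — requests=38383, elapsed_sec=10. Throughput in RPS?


Formula: throughput = requests / seconds
throughput = 38383 / 10
throughput = 3838.3 requests/second

3838.3 requests/second


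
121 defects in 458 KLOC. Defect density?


Defect density = defects / KLOC
Defect density = 121 / 458
Defect density = 0.264 defects/KLOC

0.264 defects/KLOC


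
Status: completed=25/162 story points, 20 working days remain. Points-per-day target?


Formula: Required rate = Remaining points / Days left
Remaining = 162 - 25 = 137 points
Required rate = 137 / 20 = 6.85 points/day

6.85 points/day


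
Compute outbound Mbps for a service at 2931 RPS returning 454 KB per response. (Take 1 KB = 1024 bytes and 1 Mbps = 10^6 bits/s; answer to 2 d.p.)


Formula: Mbps = payload_bytes * RPS * 8 / 1e6
Payload per request = 454 KB = 454 * 1024 = 464896 bytes
Total bytes/sec = 464896 * 2931 = 1362610176
Total bits/sec = 1362610176 * 8 = 10900881408
Mbps = 10900881408 / 1e6 = 10900.88

10900.88 Mbps


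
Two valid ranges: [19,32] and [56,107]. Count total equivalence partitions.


Valid ranges: [19,32] and [56,107]
Class 1: x < 19 — invalid
Class 2: 19 ≤ x ≤ 32 — valid
Class 3: 32 < x < 56 — invalid (gap between ranges)
Class 4: 56 ≤ x ≤ 107 — valid
Class 5: x > 107 — invalid
Total equivalence classes: 5

5 equivalence classes


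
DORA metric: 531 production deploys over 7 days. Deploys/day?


Formula: deployments per day = releases / days
= 531 / 7
= 75.857 deploys/day
(equivalently, 531.0 deploys/week)

75.857 deploys/day


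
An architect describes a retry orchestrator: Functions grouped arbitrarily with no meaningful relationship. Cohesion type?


Reasoning: Worst: random grouping
Type: Coincidental cohesion

Coincidental cohesion


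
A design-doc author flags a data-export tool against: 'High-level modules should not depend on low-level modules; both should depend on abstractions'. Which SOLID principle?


This describes the Dependency Inversion Principle (DIP)

Dependency Inversion Principle (DIP)


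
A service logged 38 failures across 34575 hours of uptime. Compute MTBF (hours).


Formula: MTBF = Total operating time / Number of failures
MTBF = 34575 / 38
MTBF = 909.87 hours

909.87 hours


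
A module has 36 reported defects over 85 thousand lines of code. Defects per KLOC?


Defect density = defects / KLOC
Defect density = 36 / 85
Defect density = 0.424 defects/KLOC

0.424 defects/KLOC


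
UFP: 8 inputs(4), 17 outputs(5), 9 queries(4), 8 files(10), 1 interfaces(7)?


UFP = EI*4 + EO*5 + EQ*4 + ILF*10 + EIF*7
UFP = 8*4 + 17*5 + 9*4 + 8*10 + 1*7
UFP = 32 + 85 + 36 + 80 + 7
UFP = 240

240


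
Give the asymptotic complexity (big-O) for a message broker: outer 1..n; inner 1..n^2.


Reasoning: n times n^2
Complexity: O(n^3)

O(n^3)


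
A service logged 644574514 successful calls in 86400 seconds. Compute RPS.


Formula: throughput = requests / seconds
throughput = 644574514 / 86400
throughput = 7460.35 requests/second

7460.35 requests/second


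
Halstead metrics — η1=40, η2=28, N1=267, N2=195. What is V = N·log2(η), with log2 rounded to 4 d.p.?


Formula: V = N * log2(η), where N = N1 + N2 and η = η1 + η2
η = 40 + 28 = 68
N = 267 + 195 = 462
log2(68) ≈ 6.0875
V = 462 * 6.0875 = 2812.43

2812.43


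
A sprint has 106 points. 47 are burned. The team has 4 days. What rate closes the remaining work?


Formula: Required rate = Remaining points / Days left
Remaining = 106 - 47 = 59 points
Required rate = 59 / 4 = 14.75 points/day

14.75 points/day


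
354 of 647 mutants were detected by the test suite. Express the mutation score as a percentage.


Mutation score = killed / total * 100
Mutation score = 354 / 647 * 100
Mutation score = 54.71%

54.71%


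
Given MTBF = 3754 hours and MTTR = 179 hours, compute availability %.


Availability = MTBF / (MTBF + MTTR)
Availability = 3754 / (3754 + 179)
Availability = 3754 / 3933
Availability = 95.4488%

95.4488%


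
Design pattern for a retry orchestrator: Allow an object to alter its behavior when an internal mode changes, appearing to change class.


This matches the State pattern

State


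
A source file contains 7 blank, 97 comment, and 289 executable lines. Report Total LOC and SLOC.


Total LOC = blank + comment + code
Total LOC = 7 + 97 + 289 = 393
SLOC (source only) = code = 289

Total LOC: 393, SLOC: 289


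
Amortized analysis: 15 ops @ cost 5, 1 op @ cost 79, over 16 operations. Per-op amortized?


Formula: Amortized cost = Total cost / Operations
Total cost = (15 * 5) + (1 * 79)
Total cost = 75 + 79 = 154
Amortized = 154 / 16 = 9.625

9.625


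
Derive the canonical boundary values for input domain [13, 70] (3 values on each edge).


Range: [13, 70]
Boundaries: just below min, min, min+1, max-1, max, just above max
Values: [12, 13, 14, 69, 70, 71]

[12, 13, 14, 69, 70, 71]


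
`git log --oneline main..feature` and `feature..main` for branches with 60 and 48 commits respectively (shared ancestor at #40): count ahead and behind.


Common ancestor: commit #40
feature commits after divergence: 60 - 40 = 20
main commits after divergence: 48 - 40 = 8
feature is 20 commits ahead of main
main is 8 commits ahead of feature

feature ahead: 20, main ahead: 8


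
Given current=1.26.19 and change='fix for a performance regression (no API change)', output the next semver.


Current: 1.26.19
Change category: 'fix for a performance regression (no API change)' → patch bump
SemVer rule: patch bump → increment PATCH (MAJOR and MINOR unchanged)
New: 1.26.20

1.26.20


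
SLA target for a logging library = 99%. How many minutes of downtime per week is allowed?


Formula: allowed downtime = period * (100 - SLA) / 100
Period (week) = 10080 minutes
Unavailability fraction = (100 - 99.0) / 100
Allowed downtime = 10080 * (100 - 99.0) / 100
Allowed downtime = 100.8 minutes

100.8 minutes


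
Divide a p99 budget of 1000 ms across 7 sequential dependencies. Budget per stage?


Formula: per_stage = total_budget / stages
per_stage = 1000 / 7
per_stage = 142.86 ms

142.86 ms


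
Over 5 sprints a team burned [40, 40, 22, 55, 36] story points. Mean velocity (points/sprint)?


Formula: Avg velocity = Total points / Number of sprints
Points: [40, 40, 22, 55, 36]
Sum = 40 + 40 + 22 + 55 + 36 = 193
Avg velocity = 193 / 5 = 38.6 points/sprint

38.6 points/sprint


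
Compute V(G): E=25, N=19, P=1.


Formula: V(G) = E - N + 2P
V(G) = 25 - 19 + 2*1
V(G) = 6 + 2
V(G) = 8

8


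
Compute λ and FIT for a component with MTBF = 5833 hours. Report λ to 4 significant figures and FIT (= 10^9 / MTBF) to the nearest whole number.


Formula: λ = 1 / MTBF; FIT = λ × 1e9 = 1e9 / MTBF
λ = 1 / 5833 ≈ 1.714e-04 failures/hour
FIT = 1e9 / 5833 ≈ 171438 failures per 1e9 hours (nearest whole number)

λ = 1.714e-04 /h, FIT = 171438


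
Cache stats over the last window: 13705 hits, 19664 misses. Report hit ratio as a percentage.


Formula: hit rate = hits / (hits + misses) * 100
hit rate = 13705 / (13705 + 19664) * 100
hit rate = 13705 / 33369 * 100
hit rate = 41.07%

41.07%


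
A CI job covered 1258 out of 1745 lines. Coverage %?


Coverage = covered / total * 100
Coverage = 1258 / 1745 * 100
Coverage = 72.09%

72.09%


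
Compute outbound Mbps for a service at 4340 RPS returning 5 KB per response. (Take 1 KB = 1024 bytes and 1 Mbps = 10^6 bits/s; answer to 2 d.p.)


Formula: Mbps = payload_bytes * RPS * 8 / 1e6
Payload per request = 5 KB = 5 * 1024 = 5120 bytes
Total bytes/sec = 5120 * 4340 = 22220800
Total bits/sec = 22220800 * 8 = 177766400
Mbps = 177766400 / 1e6 = 177.77

177.77 Mbps


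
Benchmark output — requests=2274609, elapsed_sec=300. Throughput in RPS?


Formula: throughput = requests / seconds
throughput = 2274609 / 300
throughput = 7582.03 requests/second

7582.03 requests/second


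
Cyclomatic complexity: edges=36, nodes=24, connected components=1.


Formula: V(G) = E - N + 2P
V(G) = 36 - 24 + 2*1
V(G) = 12 + 2
V(G) = 14

14


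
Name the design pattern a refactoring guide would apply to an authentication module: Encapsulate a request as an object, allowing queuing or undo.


This matches the Command pattern

Command


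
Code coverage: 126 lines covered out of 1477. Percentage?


Coverage = covered / total * 100
Coverage = 126 / 1477 * 100
Coverage = 8.53%

8.53%


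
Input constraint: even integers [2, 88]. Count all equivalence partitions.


Constraint: even integers in [2, 88]
Class 1: x < 2 — out-of-range invalid
Class 2: x in [2,88] but odd — wrong type invalid
Class 3: x in [2,88] and even — valid
Class 4: x > 88 — out-of-range invalid
Total equivalence classes: 4

4 equivalence classes


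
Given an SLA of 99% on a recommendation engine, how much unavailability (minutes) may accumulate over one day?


Formula: allowed downtime = period * (100 - SLA) / 100
Period (day) = 1440 minutes
Unavailability fraction = (100 - 99.0) / 100
Allowed downtime = 1440 * (100 - 99.0) / 100
Allowed downtime = 14.4 minutes

14.4 minutes


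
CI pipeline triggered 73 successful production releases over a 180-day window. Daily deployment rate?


Formula: deployments per day = releases / days
= 73 / 180
= 0.406 deploys/day
(equivalently, 2.84 deploys/week)

0.406 deploys/day


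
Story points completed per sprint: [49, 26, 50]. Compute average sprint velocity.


Formula: Avg velocity = Total points / Number of sprints
Points: [49, 26, 50]
Sum = 49 + 26 + 50 = 125
Avg velocity = 125 / 3 = 41.67 points/sprint

41.67 points/sprint


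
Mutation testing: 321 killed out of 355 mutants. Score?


Mutation score = killed / total * 100
Mutation score = 321 / 355 * 100
Mutation score = 90.42%

90.42%


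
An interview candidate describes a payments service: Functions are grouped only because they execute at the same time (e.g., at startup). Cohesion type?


Reasoning: Related by timing only
Type: Temporal cohesion

Temporal cohesion


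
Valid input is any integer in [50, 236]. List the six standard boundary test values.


Range: [50, 236]
Boundaries: just below min, min, min+1, max-1, max, just above max
Values: [49, 50, 51, 235, 236, 237]

[49, 50, 51, 235, 236, 237]


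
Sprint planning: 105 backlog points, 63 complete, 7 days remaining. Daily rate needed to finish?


Formula: Required rate = Remaining points / Days left
Remaining = 105 - 63 = 42 points
Required rate = 42 / 7 = 6.0 points/day

6.0 points/day


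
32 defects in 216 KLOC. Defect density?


Defect density = defects / KLOC
Defect density = 32 / 216
Defect density = 0.148 defects/KLOC

0.148 defects/KLOC


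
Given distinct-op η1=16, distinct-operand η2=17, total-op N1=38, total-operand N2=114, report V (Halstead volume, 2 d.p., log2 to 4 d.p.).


Formula: V = N * log2(η), where N = N1 + N2 and η = η1 + η2
η = 16 + 17 = 33
N = 38 + 114 = 152
log2(33) ≈ 5.0444
V = 152 * 5.0444 = 766.75

766.75


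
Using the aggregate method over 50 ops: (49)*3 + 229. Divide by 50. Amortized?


Formula: Amortized cost = Total cost / Operations
Total cost = (49 * 3) + (1 * 229)
Total cost = 147 + 229 = 376
Amortized = 376 / 50 = 7.52

7.52


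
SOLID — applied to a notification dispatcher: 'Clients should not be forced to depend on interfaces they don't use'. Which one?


This describes the Interface Segregation Principle (ISP)

Interface Segregation Principle (ISP)


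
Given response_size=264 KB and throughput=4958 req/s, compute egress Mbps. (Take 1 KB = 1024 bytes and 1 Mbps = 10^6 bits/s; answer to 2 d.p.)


Formula: Mbps = payload_bytes * RPS * 8 / 1e6
Payload per request = 264 KB = 264 * 1024 = 270336 bytes
Total bytes/sec = 270336 * 4958 = 1340325888
Total bits/sec = 1340325888 * 8 = 10722607104
Mbps = 10722607104 / 1e6 = 10722.61

10722.61 Mbps


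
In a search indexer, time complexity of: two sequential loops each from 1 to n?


Reasoning: sequential dominates: O(n) + O(n) = O(n)
Complexity: O(n)

O(n)


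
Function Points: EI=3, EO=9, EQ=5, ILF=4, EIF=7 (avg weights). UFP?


UFP = EI*4 + EO*5 + EQ*4 + ILF*10 + EIF*7
UFP = 3*4 + 9*5 + 5*4 + 4*10 + 7*7
UFP = 12 + 45 + 20 + 40 + 49
UFP = 166

166


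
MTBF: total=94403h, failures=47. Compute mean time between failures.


Formula: MTBF = Total operating time / Number of failures
MTBF = 94403 / 47
MTBF = 2008.57 hours

2008.57 hours


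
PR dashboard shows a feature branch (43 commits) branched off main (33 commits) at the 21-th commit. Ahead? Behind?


Common ancestor: commit #21
feature commits after divergence: 43 - 21 = 22
main commits after divergence: 33 - 21 = 12
feature is 22 commits ahead of main
main is 12 commits ahead of feature

feature ahead: 22, main ahead: 12


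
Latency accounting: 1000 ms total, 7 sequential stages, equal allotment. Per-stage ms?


Formula: per_stage = total_budget / stages
per_stage = 1000 / 7
per_stage = 142.86 ms

142.86 ms


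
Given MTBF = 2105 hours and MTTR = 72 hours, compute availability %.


Availability = MTBF / (MTBF + MTTR)
Availability = 2105 / (2105 + 72)
Availability = 2105 / 2177
Availability = 96.6927%

96.6927%


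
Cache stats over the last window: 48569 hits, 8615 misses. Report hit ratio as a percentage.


Formula: hit rate = hits / (hits + misses) * 100
hit rate = 48569 / (48569 + 8615) * 100
hit rate = 48569 / 57184 * 100
hit rate = 84.93%

84.93%


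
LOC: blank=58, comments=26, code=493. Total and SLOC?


Total LOC = blank + comment + code
Total LOC = 58 + 26 + 493 = 577
SLOC (source only) = code = 493

Total LOC: 577, SLOC: 493


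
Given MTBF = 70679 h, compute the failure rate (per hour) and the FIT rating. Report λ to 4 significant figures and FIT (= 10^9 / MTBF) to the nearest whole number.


Formula: λ = 1 / MTBF; FIT = λ × 1e9 = 1e9 / MTBF
λ = 1 / 70679 ≈ 1.415e-05 failures/hour
FIT = 1e9 / 70679 ≈ 14148 failures per 1e9 hours (nearest whole number)

λ = 1.415e-05 /h, FIT = 14148


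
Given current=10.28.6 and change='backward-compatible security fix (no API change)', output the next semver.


Current: 10.28.6
Change category: 'backward-compatible security fix (no API change)' → patch bump
SemVer rule: patch bump → increment PATCH (MAJOR and MINOR unchanged)
New: 10.28.7

10.28.7


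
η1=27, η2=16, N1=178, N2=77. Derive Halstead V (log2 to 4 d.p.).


Formula: V = N * log2(η), where N = N1 + N2 and η = η1 + η2
η = 27 + 16 = 43
N = 178 + 77 = 255
log2(43) ≈ 5.4263
V = 255 * 5.4263 = 1383.71

1383.71


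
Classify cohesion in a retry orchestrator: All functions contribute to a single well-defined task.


Reasoning: Best: single purpose
Type: Functional cohesion

Functional cohesion


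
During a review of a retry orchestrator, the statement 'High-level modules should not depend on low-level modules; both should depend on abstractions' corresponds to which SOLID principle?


This describes the Dependency Inversion Principle (DIP)

Dependency Inversion Principle (DIP)


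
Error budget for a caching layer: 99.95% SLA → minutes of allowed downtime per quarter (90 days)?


Formula: allowed downtime = period * (100 - SLA) / 100
Period (quarter (90 days)) = 129600 minutes
Unavailability fraction = (100 - 99.95) / 100
Allowed downtime = 129600 * (100 - 99.95) / 100
Allowed downtime = 64.8 minutes

64.8 minutes


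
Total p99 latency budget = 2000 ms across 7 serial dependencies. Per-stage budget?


Formula: per_stage = total_budget / stages
per_stage = 2000 / 7
per_stage = 285.71 ms

285.71 ms


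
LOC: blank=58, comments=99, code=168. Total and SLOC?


Total LOC = blank + comment + code
Total LOC = 58 + 99 + 168 = 325
SLOC (source only) = code = 168

Total LOC: 325, SLOC: 168


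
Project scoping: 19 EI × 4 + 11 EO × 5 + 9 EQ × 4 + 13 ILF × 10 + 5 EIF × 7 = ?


UFP = EI*4 + EO*5 + EQ*4 + ILF*10 + EIF*7
UFP = 19*4 + 11*5 + 9*4 + 13*10 + 5*7
UFP = 76 + 55 + 36 + 130 + 35
UFP = 332

332


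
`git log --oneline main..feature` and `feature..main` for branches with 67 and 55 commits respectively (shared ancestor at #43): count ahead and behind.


Common ancestor: commit #43
feature commits after divergence: 67 - 43 = 24
main commits after divergence: 55 - 43 = 12
feature is 24 commits ahead of main
main is 12 commits ahead of feature

feature ahead: 24, main ahead: 12


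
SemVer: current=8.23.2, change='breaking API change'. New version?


Current: 8.23.2
Change category: 'breaking API change' → major bump
SemVer rule: major bump → increment MAJOR, reset MINOR and PATCH to 0
New: 9.0.0

9.0.0


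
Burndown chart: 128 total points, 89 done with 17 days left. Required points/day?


Formula: Required rate = Remaining points / Days left
Remaining = 128 - 89 = 39 points
Required rate = 39 / 17 = 2.29 points/day

2.29 points/day


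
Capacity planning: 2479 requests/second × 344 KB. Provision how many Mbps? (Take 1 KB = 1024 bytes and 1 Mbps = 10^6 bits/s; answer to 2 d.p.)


Formula: Mbps = payload_bytes * RPS * 8 / 1e6
Payload per request = 344 KB = 344 * 1024 = 352256 bytes
Total bytes/sec = 352256 * 2479 = 873242624
Total bits/sec = 873242624 * 8 = 6985940992
Mbps = 6985940992 / 1e6 = 6985.94

6985.94 Mbps


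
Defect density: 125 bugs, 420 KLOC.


Defect density = defects / KLOC
Defect density = 125 / 420
Defect density = 0.298 defects/KLOC

0.298 defects/KLOC


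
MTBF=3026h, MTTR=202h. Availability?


Availability = MTBF / (MTBF + MTTR)
Availability = 3026 / (3026 + 202)
Availability = 3026 / 3228
Availability = 93.7423%

93.7423%


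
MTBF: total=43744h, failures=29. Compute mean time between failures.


Formula: MTBF = Total operating time / Number of failures
MTBF = 43744 / 29
MTBF = 1508.41 hours

1508.41 hours


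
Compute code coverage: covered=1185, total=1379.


Coverage = covered / total * 100
Coverage = 1185 / 1379 * 100
Coverage = 85.93%

85.93%


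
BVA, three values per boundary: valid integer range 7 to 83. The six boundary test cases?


Range: [7, 83]
Boundaries: just below min, min, min+1, max-1, max, just above max
Values: [6, 7, 8, 82, 83, 84]

[6, 7, 8, 82, 83, 84]


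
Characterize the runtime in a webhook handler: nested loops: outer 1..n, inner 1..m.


Reasoning: product of independent bounds
Complexity: O(n*m)

O(n*m)


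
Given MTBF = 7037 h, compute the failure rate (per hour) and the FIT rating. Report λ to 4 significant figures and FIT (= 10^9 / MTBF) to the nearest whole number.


Formula: λ = 1 / MTBF; FIT = λ × 1e9 = 1e9 / MTBF
λ = 1 / 7037 ≈ 1.421e-04 failures/hour
FIT = 1e9 / 7037 ≈ 142106 failures per 1e9 hours (nearest whole number)

λ = 1.421e-04 /h, FIT = 142106


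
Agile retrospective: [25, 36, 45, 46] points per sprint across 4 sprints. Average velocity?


Formula: Avg velocity = Total points / Number of sprints
Points: [25, 36, 45, 46]
Sum = 25 + 36 + 45 + 46 = 152
Avg velocity = 152 / 4 = 38.0 points/sprint

38.0 points/sprint


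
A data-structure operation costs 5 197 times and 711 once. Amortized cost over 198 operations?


Formula: Amortized cost = Total cost / Operations
Total cost = (197 * 5) + (1 * 711)
Total cost = 985 + 711 = 1696
Amortized = 1696 / 198 = 8.5657

8.5657


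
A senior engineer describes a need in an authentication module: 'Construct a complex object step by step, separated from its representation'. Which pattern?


This matches the Builder pattern

Builder


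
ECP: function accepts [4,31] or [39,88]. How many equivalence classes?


Valid ranges: [4,31] and [39,88]
Class 1: x < 4 — invalid
Class 2: 4 ≤ x ≤ 31 — valid
Class 3: 31 < x < 39 — invalid (gap between ranges)
Class 4: 39 ≤ x ≤ 88 — valid
Class 5: x > 88 — invalid
Total equivalence classes: 5

5 equivalence classes


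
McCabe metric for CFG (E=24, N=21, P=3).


Formula: V(G) = E - N + 2P
V(G) = 24 - 21 + 2*3
V(G) = 3 + 6
V(G) = 9

9


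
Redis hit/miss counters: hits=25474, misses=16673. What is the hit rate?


Formula: hit rate = hits / (hits + misses) * 100
hit rate = 25474 / (25474 + 16673) * 100
hit rate = 25474 / 42147 * 100
hit rate = 60.44%

60.44%


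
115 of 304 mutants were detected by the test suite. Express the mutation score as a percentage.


Mutation score = killed / total * 100
Mutation score = 115 / 304 * 100
Mutation score = 37.83%

37.83%


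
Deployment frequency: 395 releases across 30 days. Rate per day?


Formula: deployments per day = releases / days
= 395 / 30
= 13.167 deploys/day
(equivalently, 92.17 deploys/week)

13.167 deploys/day


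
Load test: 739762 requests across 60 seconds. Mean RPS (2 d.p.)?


Formula: throughput = requests / seconds
throughput = 739762 / 60
throughput = 12329.37 requests/second

12329.37 requests/second


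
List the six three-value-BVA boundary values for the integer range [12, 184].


Range: [12, 184]
Boundaries: just below min, min, min+1, max-1, max, just above max
Values: [11, 12, 13, 183, 184, 185]

[11, 12, 13, 183, 184, 185]


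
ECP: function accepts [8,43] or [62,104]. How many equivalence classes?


Valid ranges: [8,43] and [62,104]
Class 1: x < 8 — invalid
Class 2: 8 ≤ x ≤ 43 — valid
Class 3: 43 < x < 62 — invalid (gap between ranges)
Class 4: 62 ≤ x ≤ 104 — valid
Class 5: x > 104 — invalid
Total equivalence classes: 5

5 equivalence classes


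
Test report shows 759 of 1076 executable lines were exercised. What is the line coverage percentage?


Coverage = covered / total * 100
Coverage = 759 / 1076 * 100
Coverage = 70.54%

70.54%


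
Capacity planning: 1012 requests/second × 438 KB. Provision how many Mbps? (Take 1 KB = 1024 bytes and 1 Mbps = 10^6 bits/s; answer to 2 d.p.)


Formula: Mbps = payload_bytes * RPS * 8 / 1e6
Payload per request = 438 KB = 438 * 1024 = 448512 bytes
Total bytes/sec = 448512 * 1012 = 453894144
Total bits/sec = 453894144 * 8 = 3631153152
Mbps = 3631153152 / 1e6 = 3631.15

3631.15 Mbps


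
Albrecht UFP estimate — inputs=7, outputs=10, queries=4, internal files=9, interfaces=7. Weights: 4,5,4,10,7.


UFP = EI*4 + EO*5 + EQ*4 + ILF*10 + EIF*7
UFP = 7*4 + 10*5 + 4*4 + 9*10 + 7*7
UFP = 28 + 50 + 16 + 90 + 49
UFP = 233

233


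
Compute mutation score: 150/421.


Mutation score = killed / total * 100
Mutation score = 150 / 421 * 100
Mutation score = 35.63%

35.63%


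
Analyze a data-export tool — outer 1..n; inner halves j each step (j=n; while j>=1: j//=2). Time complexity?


Reasoning: n times log n
Complexity: O(n log n)

O(n log n)


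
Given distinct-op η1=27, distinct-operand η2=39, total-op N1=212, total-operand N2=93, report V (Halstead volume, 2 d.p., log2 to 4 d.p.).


Formula: V = N * log2(η), where N = N1 + N2 and η = η1 + η2
η = 27 + 39 = 66
N = 212 + 93 = 305
log2(66) ≈ 6.0444
V = 305 * 6.0444 = 1843.54

1843.54


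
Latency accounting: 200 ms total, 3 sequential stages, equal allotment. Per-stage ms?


Formula: per_stage = total_budget / stages
per_stage = 200 / 3
per_stage = 66.67 ms

66.67 ms


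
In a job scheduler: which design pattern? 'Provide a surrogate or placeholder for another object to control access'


This matches the Proxy pattern

Proxy


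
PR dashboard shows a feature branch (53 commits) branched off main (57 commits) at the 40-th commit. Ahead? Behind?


Common ancestor: commit #40
feature commits after divergence: 53 - 40 = 13
main commits after divergence: 57 - 40 = 17
feature is 13 commits ahead of main
main is 17 commits ahead of feature

feature ahead: 13, main ahead: 17


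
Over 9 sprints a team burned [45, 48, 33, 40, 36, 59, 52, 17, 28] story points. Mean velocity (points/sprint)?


Formula: Avg velocity = Total points / Number of sprints
Points: [45, 48, 33, 40, 36, 59, 52, 17, 28]
Sum = 45 + 48 + 33 + 40 + 36 + 59 + 52 + 17 + 28 = 358
Avg velocity = 358 / 9 = 39.78 points/sprint

39.78 points/sprint


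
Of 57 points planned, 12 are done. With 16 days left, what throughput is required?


Formula: Required rate = Remaining points / Days left
Remaining = 57 - 12 = 45 points
Required rate = 45 / 16 = 2.81 points/day

2.81 points/day


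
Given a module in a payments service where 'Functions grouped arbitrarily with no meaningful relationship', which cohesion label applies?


Reasoning: Worst: random grouping
Type: Coincidental cohesion

Coincidental cohesion


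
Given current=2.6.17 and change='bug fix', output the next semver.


Current: 2.6.17
Change category: 'bug fix' → patch bump
SemVer rule: patch bump → increment PATCH (MAJOR and MINOR unchanged)
New: 2.6.18

2.6.18


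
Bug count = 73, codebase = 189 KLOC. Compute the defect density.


Defect density = defects / KLOC
Defect density = 73 / 189
Defect density = 0.386 defects/KLOC

0.386 defects/KLOC


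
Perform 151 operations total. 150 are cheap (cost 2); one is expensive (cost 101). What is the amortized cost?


Formula: Amortized cost = Total cost / Operations
Total cost = (150 * 2) + (1 * 101)
Total cost = 300 + 101 = 401
Amortized = 401 / 151 = 2.6556

2.6556


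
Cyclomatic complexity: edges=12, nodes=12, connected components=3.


Formula: V(G) = E - N + 2P
V(G) = 12 - 12 + 2*3
V(G) = 0 + 6
V(G) = 6

6


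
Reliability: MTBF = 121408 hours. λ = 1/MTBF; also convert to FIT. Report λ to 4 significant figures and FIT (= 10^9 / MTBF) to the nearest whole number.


Formula: λ = 1 / MTBF; FIT = λ × 1e9 = 1e9 / MTBF
λ = 1 / 121408 ≈ 8.237e-06 failures/hour
FIT = 1e9 / 121408 ≈ 8237 failures per 1e9 hours (nearest whole number)

λ = 8.237e-06 /h, FIT = 8237


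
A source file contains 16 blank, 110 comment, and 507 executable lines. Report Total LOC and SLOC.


Total LOC = blank + comment + code
Total LOC = 16 + 110 + 507 = 633
SLOC (source only) = code = 507

Total LOC: 633, SLOC: 507


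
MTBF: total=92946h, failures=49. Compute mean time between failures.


Formula: MTBF = Total operating time / Number of failures
MTBF = 92946 / 49
MTBF = 1896.86 hours

1896.86 hours


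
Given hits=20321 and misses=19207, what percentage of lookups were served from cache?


Formula: hit rate = hits / (hits + misses) * 100
hit rate = 20321 / (20321 + 19207) * 100
hit rate = 20321 / 39528 * 100
hit rate = 51.41%

51.41%


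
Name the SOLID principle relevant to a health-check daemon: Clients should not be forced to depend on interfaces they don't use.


This describes the Interface Segregation Principle (ISP)

Interface Segregation Principle (ISP)


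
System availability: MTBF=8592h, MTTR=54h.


Availability = MTBF / (MTBF + MTTR)
Availability = 8592 / (8592 + 54)
Availability = 8592 / 8646
Availability = 99.3754%

99.3754%


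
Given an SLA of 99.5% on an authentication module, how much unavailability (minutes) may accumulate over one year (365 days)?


Formula: allowed downtime = period * (100 - SLA) / 100
Period (year (365 days)) = 525600 minutes
Unavailability fraction = (100 - 99.5) / 100
Allowed downtime = 525600 * (100 - 99.5) / 100
Allowed downtime = 2628.0 minutes

2628.0 minutes


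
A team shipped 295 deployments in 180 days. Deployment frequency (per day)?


Formula: deployments per day = releases / days
= 295 / 180
= 1.639 deploys/day
(equivalently, 11.47 deploys/week)

1.639 deploys/day


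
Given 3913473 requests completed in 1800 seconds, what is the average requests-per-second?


Formula: throughput = requests / seconds
throughput = 3913473 / 1800
throughput = 2174.15 requests/second

2174.15 requests/second


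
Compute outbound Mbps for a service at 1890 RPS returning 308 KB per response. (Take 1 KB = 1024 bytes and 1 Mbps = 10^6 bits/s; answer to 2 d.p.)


Formula: Mbps = payload_bytes * RPS * 8 / 1e6
Payload per request = 308 KB = 308 * 1024 = 315392 bytes
Total bytes/sec = 315392 * 1890 = 596090880
Total bits/sec = 596090880 * 8 = 4768727040
Mbps = 4768727040 / 1e6 = 4768.73

4768.73 Mbps


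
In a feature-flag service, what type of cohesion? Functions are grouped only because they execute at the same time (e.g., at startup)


Reasoning: Related by timing only
Type: Temporal cohesion

Temporal cohesion


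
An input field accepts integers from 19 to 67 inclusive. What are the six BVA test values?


Range: [19, 67]
Boundaries: just below min, min, min+1, max-1, max, just above max
Values: [18, 19, 20, 66, 67, 68]

[18, 19, 20, 66, 67, 68]


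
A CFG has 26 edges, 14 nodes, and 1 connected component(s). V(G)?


Formula: V(G) = E - N + 2P
V(G) = 26 - 14 + 2*1
V(G) = 12 + 2
V(G) = 14

14


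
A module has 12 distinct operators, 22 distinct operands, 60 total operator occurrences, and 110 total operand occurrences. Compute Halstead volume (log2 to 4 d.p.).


Formula: V = N * log2(η), where N = N1 + N2 and η = η1 + η2
η = 12 + 22 = 34
N = 60 + 110 = 170
log2(34) ≈ 5.0875
V = 170 * 5.0875 = 864.88

864.88


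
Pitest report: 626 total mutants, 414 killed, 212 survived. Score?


Mutation score = killed / total * 100
Mutation score = 414 / 626 * 100
Mutation score = 66.13%

66.13%


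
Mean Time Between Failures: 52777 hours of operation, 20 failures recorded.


Formula: MTBF = Total operating time / Number of failures
MTBF = 52777 / 20
MTBF = 2638.85 hours

2638.85 hours


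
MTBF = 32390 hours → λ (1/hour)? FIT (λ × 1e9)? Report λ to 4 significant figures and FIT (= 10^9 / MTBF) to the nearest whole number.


Formula: λ = 1 / MTBF; FIT = λ × 1e9 = 1e9 / MTBF
λ = 1 / 32390 ≈ 3.087e-05 failures/hour
FIT = 1e9 / 32390 ≈ 30874 failures per 1e9 hours (nearest whole number)

λ = 3.087e-05 /h, FIT = 30874


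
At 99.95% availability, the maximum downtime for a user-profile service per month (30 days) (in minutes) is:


Formula: allowed downtime = period * (100 - SLA) / 100
Period (month (30 days)) = 43200 minutes
Unavailability fraction = (100 - 99.95) / 100
Allowed downtime = 43200 * (100 - 99.95) / 100
Allowed downtime = 21.6 minutes

21.6 minutes


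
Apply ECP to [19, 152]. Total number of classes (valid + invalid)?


Valid range: [19, 152]
Class 1: x < 19 — invalid
Class 2: 19 ≤ x ≤ 152 — valid
Class 3: x > 152 — invalid
Total equivalence classes: 3

3 equivalence classes


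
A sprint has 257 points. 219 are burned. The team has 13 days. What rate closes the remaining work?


Formula: Required rate = Remaining points / Days left
Remaining = 257 - 219 = 38 points
Required rate = 38 / 13 = 2.92 points/day

2.92 points/day


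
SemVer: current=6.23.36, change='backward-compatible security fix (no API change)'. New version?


Current: 6.23.36
Change category: 'backward-compatible security fix (no API change)' → patch bump
SemVer rule: patch bump → increment PATCH (MAJOR and MINOR unchanged)
New: 6.23.37

6.23.37


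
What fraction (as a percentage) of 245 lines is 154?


Coverage = covered / total * 100
Coverage = 154 / 245 * 100
Coverage = 62.86%

62.86%


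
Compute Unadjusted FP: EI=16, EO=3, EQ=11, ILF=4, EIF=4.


UFP = EI*4 + EO*5 + EQ*4 + ILF*10 + EIF*7
UFP = 16*4 + 3*5 + 11*4 + 4*10 + 4*7
UFP = 64 + 15 + 44 + 40 + 28
UFP = 191

191


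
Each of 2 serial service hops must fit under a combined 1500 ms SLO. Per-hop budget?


Formula: per_stage = total_budget / stages
per_stage = 1500 / 2
per_stage = 750.0 ms

750.0 ms


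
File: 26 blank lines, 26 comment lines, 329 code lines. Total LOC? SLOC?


Total LOC = blank + comment + code
Total LOC = 26 + 26 + 329 = 381
SLOC (source only) = code = 329

Total LOC: 381, SLOC: 329


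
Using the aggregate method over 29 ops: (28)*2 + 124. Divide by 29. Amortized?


Formula: Amortized cost = Total cost / Operations
Total cost = (28 * 2) + (1 * 124)
Total cost = 56 + 124 = 180
Amortized = 180 / 29 = 6.2069

6.2069


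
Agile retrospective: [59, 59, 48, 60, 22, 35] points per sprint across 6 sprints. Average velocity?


Formula: Avg velocity = Total points / Number of sprints
Points: [59, 59, 48, 60, 22, 35]
Sum = 59 + 59 + 48 + 60 + 22 + 35 = 283
Avg velocity = 283 / 6 = 47.17 points/sprint

47.17 points/sprint


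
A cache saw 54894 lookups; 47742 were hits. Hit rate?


Formula: hit rate = hits / (hits + misses) * 100
hit rate = 47742 / (47742 + 7152) * 100
hit rate = 47742 / 54894 * 100
hit rate = 86.97%

86.97%


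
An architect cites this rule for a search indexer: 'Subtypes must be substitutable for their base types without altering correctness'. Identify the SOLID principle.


This describes the Liskov Substitution Principle (LSP)

Liskov Substitution Principle (LSP)


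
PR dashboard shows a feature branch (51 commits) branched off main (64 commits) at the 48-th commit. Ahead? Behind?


Common ancestor: commit #48
feature commits after divergence: 51 - 48 = 3
main commits after divergence: 64 - 48 = 16
feature is 3 commits ahead of main
main is 16 commits ahead of feature

feature ahead: 3, main ahead: 16


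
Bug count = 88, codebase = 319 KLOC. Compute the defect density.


Defect density = defects / KLOC
Defect density = 88 / 319
Defect density = 0.276 defects/KLOC

0.276 defects/KLOC


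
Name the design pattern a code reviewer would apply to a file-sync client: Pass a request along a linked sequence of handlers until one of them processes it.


This matches the Chain of Responsibility pattern

Chain of Responsibility
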